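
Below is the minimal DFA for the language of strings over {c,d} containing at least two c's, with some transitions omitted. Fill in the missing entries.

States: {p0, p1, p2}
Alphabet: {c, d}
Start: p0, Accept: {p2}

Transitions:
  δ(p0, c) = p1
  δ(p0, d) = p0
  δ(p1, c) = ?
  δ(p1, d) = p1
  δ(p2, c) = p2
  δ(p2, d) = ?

From the language and accept set, identify what each state tracks — p0: zero c's seen; p1: one c seen; p2: ≥ two c's seen.
Each missing δ(q, a) is the state matching the new tracked value after reading a.
δ(p1, c) = p2; δ(p2, d) = p2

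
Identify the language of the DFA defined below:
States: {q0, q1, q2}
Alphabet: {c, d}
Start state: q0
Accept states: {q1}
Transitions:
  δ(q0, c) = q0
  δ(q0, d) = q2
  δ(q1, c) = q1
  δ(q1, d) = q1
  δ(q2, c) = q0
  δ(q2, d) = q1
Testing a few strings:
  'cdcd' → reject
  'cdc' → reject
  'ccdc' → reject
  'ddd' → accept
State roles: q0=no progress toward dd; q1=substring dd seen; q2=one trailing d
All strings over {c,d} containing the substring dd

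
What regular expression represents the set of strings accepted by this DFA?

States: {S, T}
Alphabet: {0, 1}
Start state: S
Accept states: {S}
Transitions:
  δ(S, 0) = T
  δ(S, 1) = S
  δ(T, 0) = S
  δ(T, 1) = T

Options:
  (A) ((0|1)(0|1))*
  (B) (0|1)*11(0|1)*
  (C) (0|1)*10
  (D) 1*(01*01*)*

Check each option against the DFA on short strings; one disagreement eliminates an option:
  (A) ((0|1)(0|1))*: on '1' the DFA goes S → S and accepts (S ∈ Accept), but the regex does not match it → eliminate
  (B) (0|1)*11(0|1)*: on ε the DFA stays in S and accepts (S ∈ Accept), but the regex does not match it → eliminate
  (C) (0|1)*10: on ε the DFA stays in S and accepts (S ∈ Accept), but the regex does not match it → eliminate
  (D) 1*(01*01*)*: agrees with the DFA on every string of length ≤ 6
Only (D) is consistent with the DFA.
(D) 1*(01*01*)*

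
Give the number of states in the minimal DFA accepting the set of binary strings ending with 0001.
By Myhill–Nerode, count the distinguishable equivalence classes: 5 classes — one per longest suffix of the input that is a prefix of '0001' (lengths 0 through 4); only the length-4 class is accepting.
5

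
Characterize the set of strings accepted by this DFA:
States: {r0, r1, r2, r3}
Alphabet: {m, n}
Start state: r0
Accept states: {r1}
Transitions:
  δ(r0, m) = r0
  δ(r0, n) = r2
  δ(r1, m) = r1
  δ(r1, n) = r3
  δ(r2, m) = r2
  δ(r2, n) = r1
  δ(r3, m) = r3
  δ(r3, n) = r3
Testing a few strings:
  'mnm' → reject
  'mm' → reject
  'nnmn' → reject
  'nnnm' → reject
State roles: r0=zero n's; r1=two n's; r2=one n; r3=≥ three n's (dead)
All strings over {m,n} containing exactly two n's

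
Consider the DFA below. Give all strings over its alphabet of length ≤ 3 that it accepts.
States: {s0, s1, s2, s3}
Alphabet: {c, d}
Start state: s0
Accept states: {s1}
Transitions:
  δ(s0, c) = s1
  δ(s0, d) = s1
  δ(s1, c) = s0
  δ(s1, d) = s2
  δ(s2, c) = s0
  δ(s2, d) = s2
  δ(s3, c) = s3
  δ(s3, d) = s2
c, d, ccc, ccd, dcc, dcd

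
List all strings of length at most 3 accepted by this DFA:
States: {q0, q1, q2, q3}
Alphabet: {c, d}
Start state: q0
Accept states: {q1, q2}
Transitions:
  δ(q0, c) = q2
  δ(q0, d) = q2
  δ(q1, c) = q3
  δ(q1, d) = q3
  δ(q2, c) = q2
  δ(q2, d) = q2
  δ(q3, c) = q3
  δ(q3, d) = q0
c, d, cc, cd, dc, dd, ccc, ccd, cdc, cdd, dcc, dcd, ddc, ddd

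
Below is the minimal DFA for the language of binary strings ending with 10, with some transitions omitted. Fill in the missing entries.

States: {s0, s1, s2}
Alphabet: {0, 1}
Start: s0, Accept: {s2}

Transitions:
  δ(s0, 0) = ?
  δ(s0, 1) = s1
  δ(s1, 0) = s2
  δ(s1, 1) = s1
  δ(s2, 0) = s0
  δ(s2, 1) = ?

From the language and accept set, identify what each state tracks — s0: no suffix match; s1: one trailing 1; s2: suffix is 10.
Each missing δ(q, a) is the state matching the new tracked value after reading a.
δ(s0, 0) = s0; δ(s2, 1) = s1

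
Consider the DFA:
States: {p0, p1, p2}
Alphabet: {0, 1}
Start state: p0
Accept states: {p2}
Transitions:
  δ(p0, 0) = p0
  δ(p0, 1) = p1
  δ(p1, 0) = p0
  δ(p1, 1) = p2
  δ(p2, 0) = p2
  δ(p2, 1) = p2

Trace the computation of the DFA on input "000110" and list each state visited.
read '0': p0 → p0
  read '0': p0 → p0
  read '0': p0 → p0
  read '1': p0 → p1
  read '1': p1 → p2
  read '0': p2 → p2
p0 -> p0 -> p0 -> p0 -> p1 -> p2 -> p2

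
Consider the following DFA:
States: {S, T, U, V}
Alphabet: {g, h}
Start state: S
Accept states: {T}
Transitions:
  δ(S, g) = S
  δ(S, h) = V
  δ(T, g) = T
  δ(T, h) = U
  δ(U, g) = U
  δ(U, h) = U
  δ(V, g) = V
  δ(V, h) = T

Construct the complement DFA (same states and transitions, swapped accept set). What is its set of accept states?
Complement accept states = All states \ Original accept states
= {S, T, U, V} \ {T}
{S, U, V}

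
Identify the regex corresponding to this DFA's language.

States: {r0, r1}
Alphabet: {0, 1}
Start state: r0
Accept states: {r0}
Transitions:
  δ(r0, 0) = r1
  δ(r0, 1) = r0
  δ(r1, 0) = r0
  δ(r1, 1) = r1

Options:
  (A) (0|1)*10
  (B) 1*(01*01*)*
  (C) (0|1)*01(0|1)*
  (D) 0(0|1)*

Check each option against the DFA on short strings; one disagreement eliminates an option:
  (A) (0|1)*10: on ε the DFA stays in r0 and accepts (r0 ∈ Accept), but the regex does not match it → eliminate
  (B) 1*(01*01*)*: agrees with the DFA on every string of length ≤ 6
  (C) (0|1)*01(0|1)*: on ε the DFA stays in r0 and accepts (r0 ∈ Accept), but the regex does not match it → eliminate
  (D) 0(0|1)*: on ε the DFA stays in r0 and accepts (r0 ∈ Accept), but the regex does not match it → eliminate
Only (B) is consistent with the DFA.
(B) 1*(01*01*)*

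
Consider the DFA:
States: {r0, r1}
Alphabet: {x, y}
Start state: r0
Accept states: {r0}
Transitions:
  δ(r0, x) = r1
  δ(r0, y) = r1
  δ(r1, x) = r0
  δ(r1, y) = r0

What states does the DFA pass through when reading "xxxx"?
read 'x': r0 → r1
  read 'x': r1 → r0
  read 'x': r0 → r1
  read 'x': r1 → r0
r0 -> r1 -> r0 -> r1 -> r0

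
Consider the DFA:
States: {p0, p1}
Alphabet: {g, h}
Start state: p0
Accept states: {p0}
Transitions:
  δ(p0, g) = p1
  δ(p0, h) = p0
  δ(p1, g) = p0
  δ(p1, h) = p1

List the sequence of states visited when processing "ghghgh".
read 'g': p0 → p1
  read 'h': p1 → p1
  read 'g': p1 → p0
  read 'h': p0 → p0
  read 'g': p0 → p1
  read 'h': p1 → p1
p0 -> p1 -> p1 -> p0 -> p0 -> p1 -> p1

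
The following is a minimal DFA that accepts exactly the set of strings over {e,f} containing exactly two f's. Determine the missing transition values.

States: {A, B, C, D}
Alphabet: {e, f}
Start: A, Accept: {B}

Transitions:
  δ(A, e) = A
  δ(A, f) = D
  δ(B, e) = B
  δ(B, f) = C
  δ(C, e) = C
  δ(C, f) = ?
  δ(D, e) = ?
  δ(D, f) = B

From the language and accept set, identify what each state tracks — A: zero f's; B: two f's; C: ≥ three f's (dead); D: one f.
Each missing δ(q, a) is the state matching the new tracked value after reading a.
δ(C, f) = C; δ(D, e) = D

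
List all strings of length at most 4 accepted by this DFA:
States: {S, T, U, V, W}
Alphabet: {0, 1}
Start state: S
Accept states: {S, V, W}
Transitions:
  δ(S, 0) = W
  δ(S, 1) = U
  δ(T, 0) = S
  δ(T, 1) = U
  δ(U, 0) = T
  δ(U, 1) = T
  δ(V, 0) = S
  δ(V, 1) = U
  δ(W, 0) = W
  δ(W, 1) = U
ε, 0, 00, 000, 100, 110, 0000, 0100, 0110, 1000, 1100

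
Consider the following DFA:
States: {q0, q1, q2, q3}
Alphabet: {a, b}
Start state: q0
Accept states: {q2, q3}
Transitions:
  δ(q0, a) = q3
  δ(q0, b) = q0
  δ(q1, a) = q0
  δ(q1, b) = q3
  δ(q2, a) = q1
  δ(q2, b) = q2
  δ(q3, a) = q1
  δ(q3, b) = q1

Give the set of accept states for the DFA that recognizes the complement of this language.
Complement accept states = All states \ Original accept states
= {q0, q1, q2, q3} \ {q2, q3}
{q0, q1}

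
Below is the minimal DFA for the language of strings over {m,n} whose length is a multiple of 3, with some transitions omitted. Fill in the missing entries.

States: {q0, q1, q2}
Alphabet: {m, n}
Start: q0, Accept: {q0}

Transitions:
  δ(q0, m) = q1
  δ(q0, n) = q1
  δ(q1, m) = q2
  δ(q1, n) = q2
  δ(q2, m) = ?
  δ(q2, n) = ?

From the language and accept set, identify what each state tracks — q0: length ≡ 0 (mod 3); q1: length ≡ 1 (mod 3); q2: length ≡ 2 (mod 3).
Each missing δ(q, a) is the state matching the new tracked value after reading a.
δ(q2, m) = q0; δ(q2, n) = q0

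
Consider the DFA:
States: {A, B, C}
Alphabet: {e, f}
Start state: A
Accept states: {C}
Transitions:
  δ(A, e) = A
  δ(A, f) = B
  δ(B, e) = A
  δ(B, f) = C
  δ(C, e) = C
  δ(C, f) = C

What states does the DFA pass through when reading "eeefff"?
read 'e': A → A
  read 'e': A → A
  read 'e': A → A
  read 'f': A → B
  read 'f': B → C
  read 'f': C → C
A -> A -> A -> A -> B -> C -> C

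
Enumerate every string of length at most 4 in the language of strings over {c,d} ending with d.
d, cd, dd, ccd, cdd, dcd, ddd, cccd, ccdd, cdcd, cddd, dccd, dcdd, ddcd, dddd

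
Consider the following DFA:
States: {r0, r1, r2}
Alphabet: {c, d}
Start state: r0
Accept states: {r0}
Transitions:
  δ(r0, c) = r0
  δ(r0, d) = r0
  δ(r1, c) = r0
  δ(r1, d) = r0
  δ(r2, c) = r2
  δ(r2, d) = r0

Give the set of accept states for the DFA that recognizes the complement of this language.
Complement accept states = All states \ Original accept states
= {r0, r1, r2} \ {r0}
{r1, r2}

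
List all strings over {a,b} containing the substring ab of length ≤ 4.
ab, aab, aba, abb, bab, aaab, aaba, aabb, abaa, abab, abba, abbb, baab, baba, babb, bbab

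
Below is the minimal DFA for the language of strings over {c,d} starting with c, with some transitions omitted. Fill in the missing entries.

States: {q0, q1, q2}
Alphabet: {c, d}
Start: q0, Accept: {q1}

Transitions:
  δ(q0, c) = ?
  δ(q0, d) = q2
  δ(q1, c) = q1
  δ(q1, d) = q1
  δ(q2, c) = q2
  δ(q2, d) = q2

From the language and accept set, identify what each state tracks — q0: no input read; q1: started with c; q2: started with d (dead).
Each missing δ(q, a) is the state matching the new tracked value after reading a.
δ(q0, c) = q1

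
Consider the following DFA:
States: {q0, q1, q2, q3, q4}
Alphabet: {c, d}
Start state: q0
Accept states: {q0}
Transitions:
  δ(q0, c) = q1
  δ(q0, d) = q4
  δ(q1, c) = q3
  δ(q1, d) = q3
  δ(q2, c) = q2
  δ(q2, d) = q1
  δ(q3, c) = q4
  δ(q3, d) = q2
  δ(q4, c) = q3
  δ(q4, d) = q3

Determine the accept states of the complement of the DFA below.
Complement accept states = All states \ Original accept states
= {q0, q1, q2, q3, q4} \ {q0}
{q1, q2, q3, q4}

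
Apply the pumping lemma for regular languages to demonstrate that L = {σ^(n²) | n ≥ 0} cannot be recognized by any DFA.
Assume L is regular with pumping length p. Idea: pumping adds a fixed amount, but gaps between consecutive squares grow.
Choose s = σ^(p²) (length p² ≥ p). By the pumping lemma, s = xyz with |xy| ≤ p, |y| > 0, so |y| = k with 1 ≤ k ≤ p. Then |xy²z| = p²+k. Since p² < p²+k ≤ p²+p < (p+1)², the length p²+k lies strictly between consecutive squares, so it is not a perfect square and xy²z ∉ L.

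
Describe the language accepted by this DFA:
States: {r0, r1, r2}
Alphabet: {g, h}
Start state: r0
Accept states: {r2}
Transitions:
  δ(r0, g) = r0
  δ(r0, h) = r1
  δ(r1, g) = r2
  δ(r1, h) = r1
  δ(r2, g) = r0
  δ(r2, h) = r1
Testing a few strings:
  'h' → reject
  'hhh' → reject
  'hgh' → reject
  'gh' → reject
State roles: r0=no suffix match; r1=one trailing h; r2=suffix is hg
All strings over {g,h} ending with hg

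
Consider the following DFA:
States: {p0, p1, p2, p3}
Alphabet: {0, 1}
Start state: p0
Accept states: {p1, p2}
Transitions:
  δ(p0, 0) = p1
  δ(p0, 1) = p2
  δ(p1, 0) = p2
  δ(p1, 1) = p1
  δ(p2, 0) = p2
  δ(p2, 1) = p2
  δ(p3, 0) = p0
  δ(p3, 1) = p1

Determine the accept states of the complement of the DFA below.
Complement accept states = All states \ Original accept states
= {p0, p1, p2, p3} \ {p1, p2}
{p0, p3}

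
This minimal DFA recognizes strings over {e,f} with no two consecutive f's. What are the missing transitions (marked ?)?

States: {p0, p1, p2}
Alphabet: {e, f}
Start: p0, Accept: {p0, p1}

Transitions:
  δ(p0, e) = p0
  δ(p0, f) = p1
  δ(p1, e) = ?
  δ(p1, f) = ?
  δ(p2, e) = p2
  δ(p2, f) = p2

From the language and accept set, identify what each state tracks — p0: last symbol not f (ok); p1: last symbol f (ok); p2: saw ff (dead).
Each missing δ(q, a) is the state matching the new tracked value after reading a.
δ(p1, e) = p0; δ(p1, f) = p2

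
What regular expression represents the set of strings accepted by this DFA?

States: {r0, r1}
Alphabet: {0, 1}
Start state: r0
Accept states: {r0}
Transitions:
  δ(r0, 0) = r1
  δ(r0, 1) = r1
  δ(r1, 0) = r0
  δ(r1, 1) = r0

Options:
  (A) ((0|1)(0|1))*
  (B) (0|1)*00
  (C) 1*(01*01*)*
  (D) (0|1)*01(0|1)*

Check each option against the DFA on short strings; one disagreement eliminates an option:
  (A) ((0|1)(0|1))*: agrees with the DFA on every string of length ≤ 6
  (B) (0|1)*00: on ε the DFA stays in r0 and accepts (r0 ∈ Accept), but the regex does not match it → eliminate
  (C) 1*(01*01*)*: on '1' the DFA goes r0 → r1 and rejects (r1 ∉ Accept), but the regex matches it → eliminate
  (D) (0|1)*01(0|1)*: on ε the DFA stays in r0 and accepts (r0 ∈ Accept), but the regex does not match it → eliminate
Only (A) is consistent with the DFA.
(A) ((0|1)(0|1))*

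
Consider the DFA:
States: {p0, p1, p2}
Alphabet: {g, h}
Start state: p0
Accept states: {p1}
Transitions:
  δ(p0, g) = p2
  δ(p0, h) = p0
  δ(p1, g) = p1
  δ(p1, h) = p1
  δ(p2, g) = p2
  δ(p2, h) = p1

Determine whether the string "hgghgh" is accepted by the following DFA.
Processing string "hgghgh":
  p0 --h--> p0
  p0 --g--> p2
  p2 --g--> p2
  p2 --h--> p1
  p1 --g--> p1
  p1 --h--> p1
Final state: p1
Accept states: {p1}
Yes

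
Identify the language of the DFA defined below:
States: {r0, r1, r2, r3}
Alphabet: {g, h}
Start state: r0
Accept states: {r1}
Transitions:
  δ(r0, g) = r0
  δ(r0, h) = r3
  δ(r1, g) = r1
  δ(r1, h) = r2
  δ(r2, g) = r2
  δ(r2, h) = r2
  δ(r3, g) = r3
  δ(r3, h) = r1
Testing a few strings:
  'ghg' → reject
  'hgg' → reject
  'ggh' → reject
  'h' → reject
State roles: r0=zero h's; r1=two h's; r2=≥ three h's (dead); r3=one h
All strings over {g,h} containing exactly two h's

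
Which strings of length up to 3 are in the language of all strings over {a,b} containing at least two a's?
aa, aaa, aab, aba, baa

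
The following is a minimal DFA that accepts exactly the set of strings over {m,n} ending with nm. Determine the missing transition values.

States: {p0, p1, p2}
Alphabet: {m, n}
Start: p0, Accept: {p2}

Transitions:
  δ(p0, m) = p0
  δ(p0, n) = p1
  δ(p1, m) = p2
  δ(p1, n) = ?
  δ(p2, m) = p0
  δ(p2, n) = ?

From the language and accept set, identify what each state tracks — p0: no suffix match; p1: one trailing n; p2: suffix is nm.
Each missing δ(q, a) is the state matching the new tracked value after reading a.
δ(p1, n) = p1; δ(p2, n) = p1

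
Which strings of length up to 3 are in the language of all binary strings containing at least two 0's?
00, 000, 001, 010, 100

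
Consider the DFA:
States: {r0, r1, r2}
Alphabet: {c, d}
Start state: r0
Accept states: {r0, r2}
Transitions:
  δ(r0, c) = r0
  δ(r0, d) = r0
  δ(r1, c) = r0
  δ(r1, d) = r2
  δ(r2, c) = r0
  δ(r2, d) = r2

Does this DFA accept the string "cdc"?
Processing string "cdc":
  r0 --c--> r0
  r0 --d--> r0
  r0 --c--> r0
Final state: r0
Accept states: {r0, r2}
Yes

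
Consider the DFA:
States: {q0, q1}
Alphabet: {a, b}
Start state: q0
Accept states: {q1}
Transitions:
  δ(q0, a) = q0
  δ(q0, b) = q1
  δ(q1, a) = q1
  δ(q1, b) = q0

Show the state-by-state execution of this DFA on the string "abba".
read 'a': q0 → q0
  read 'b': q0 → q1
  read 'b': q1 → q0
  read 'a': q0 → q0
q0 -> q0 -> q1 -> q0 -> q0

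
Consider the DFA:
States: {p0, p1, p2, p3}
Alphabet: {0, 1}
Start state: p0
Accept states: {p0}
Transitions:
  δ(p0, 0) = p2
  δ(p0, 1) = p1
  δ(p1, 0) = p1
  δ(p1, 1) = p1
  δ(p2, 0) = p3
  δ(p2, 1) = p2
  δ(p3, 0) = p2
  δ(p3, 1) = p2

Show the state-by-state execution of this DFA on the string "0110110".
read '0': p0 → p2
  read '1': p2 → p2
  read '1': p2 → p2
  read '0': p2 → p3
  read '1': p3 → p2
  read '1': p2 → p2
  read '0': p2 → p3
p0 -> p2 -> p2 -> p2 -> p3 -> p2 -> p2 -> p3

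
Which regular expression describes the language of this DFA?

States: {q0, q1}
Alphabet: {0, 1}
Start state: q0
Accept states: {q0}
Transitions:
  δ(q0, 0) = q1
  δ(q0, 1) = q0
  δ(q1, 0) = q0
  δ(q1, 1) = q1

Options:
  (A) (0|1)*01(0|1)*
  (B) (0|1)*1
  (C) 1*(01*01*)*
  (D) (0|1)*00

Check each option against the DFA on short strings; one disagreement eliminates an option:
  (A) (0|1)*01(0|1)*: on ε the DFA stays in q0 and accepts (q0 ∈ Accept), but the regex does not match it → eliminate
  (B) (0|1)*1: on ε the DFA stays in q0 and accepts (q0 ∈ Accept), but the regex does not match it → eliminate
  (C) 1*(01*01*)*: agrees with the DFA on every string of length ≤ 6
  (D) (0|1)*00: on ε the DFA stays in q0 and accepts (q0 ∈ Accept), but the regex does not match it → eliminate
Only (C) is consistent with the DFA.
(C) 1*(01*01*)*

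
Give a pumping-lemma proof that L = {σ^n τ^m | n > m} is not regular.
Assume L is regular with pumping length p. Idea: pumping down the σ-block drops the σ-count to at most the τ-count.
Choose s = σ^(p+1) τ^p ∈ L (|s| = 2p+1 ≥ p). By the pumping lemma, s = xyz with |xy| ≤ p, |y| > 0, so y = σ^k with k ≥ 1. Take i = 0: xz = σ^(p+1−k) τ^p. Since k ≥ 1, p+1−k ≤ p, so the number of σ's is no longer strictly greater than the number of τ's, hence xz ∉ L.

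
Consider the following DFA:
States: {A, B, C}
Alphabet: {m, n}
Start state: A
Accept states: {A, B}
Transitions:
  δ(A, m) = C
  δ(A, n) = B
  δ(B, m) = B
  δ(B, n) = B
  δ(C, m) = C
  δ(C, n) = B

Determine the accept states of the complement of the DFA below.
Complement accept states = All states \ Original accept states
= {A, B, C} \ {A, B}
{C}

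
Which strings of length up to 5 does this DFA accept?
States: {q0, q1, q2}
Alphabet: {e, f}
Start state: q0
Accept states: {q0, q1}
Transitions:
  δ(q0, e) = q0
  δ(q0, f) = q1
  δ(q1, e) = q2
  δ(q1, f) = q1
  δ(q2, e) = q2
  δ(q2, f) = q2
ε, e, f, ee, ef, ff, eee, eef, eff, fff, eeee, eeef, eeff, efff, ffff, eeeee, eeeef, eeeff, eefff, effff, fffff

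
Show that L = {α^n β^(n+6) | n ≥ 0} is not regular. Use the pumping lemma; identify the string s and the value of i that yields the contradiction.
Assume L is regular with pumping length p. Idea: pumping the α-block breaks the fixed offset of 6.
Choose s = α^p β^(p+6) ∈ L. By the pumping lemma, s = xyz with |xy| ≤ p, |y| > 0, so y = α^k with k ≥ 1. Then xy²z = α^(p+k) β^(p+6). For this to be in L we would need p+6 = (p+k)+6, i.e. k = 0, contradicting k ≥ 1. So xy²z ∉ L.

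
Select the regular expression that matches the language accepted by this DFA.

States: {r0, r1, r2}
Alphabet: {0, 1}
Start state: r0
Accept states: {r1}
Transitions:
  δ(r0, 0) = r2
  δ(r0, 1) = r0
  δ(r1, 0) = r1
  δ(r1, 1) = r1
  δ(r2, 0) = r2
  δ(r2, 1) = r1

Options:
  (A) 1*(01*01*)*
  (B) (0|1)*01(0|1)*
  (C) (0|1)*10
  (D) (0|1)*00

Check each option against the DFA on short strings; one disagreement eliminates an option:
  (A) 1*(01*01*)*: on ε the DFA stays in r0 and rejects (r0 ∉ Accept), but the regex matches it → eliminate
  (B) (0|1)*01(0|1)*: agrees with the DFA on every string of length ≤ 6
  (C) (0|1)*10: on '01' the DFA goes r0 → r2 → r1 and accepts (r1 ∈ Accept), but the regex does not match it → eliminate
  (D) (0|1)*00: on '00' the DFA goes r0 → r2 → r2 and rejects (r2 ∉ Accept), but the regex matches it → eliminate
Only (B) is consistent with the DFA.
(B) (0|1)*01(0|1)*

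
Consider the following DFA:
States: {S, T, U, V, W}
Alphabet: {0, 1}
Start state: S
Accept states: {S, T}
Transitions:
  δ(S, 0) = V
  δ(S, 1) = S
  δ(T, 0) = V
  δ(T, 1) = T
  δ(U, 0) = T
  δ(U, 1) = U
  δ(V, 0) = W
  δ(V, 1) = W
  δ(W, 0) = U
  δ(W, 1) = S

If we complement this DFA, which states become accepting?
Complement accept states = All states \ Original accept states
= {S, T, U, V, W} \ {S, T}
{U, V, W}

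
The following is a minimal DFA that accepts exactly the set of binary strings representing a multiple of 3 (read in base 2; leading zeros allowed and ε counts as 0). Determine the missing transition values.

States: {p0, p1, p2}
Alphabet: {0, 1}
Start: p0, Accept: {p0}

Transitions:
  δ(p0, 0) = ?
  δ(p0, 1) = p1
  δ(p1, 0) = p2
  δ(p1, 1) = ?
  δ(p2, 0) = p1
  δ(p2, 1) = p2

From the language and accept set, identify what each state tracks — p0: value ≡ 0 (mod 3); p1: value ≡ 1 (mod 3); p2: value ≡ 2 (mod 3).
Each missing δ(q, a) is the state matching the new tracked value after reading a.
δ(p0, 0) = p0; δ(p1, 1) = p0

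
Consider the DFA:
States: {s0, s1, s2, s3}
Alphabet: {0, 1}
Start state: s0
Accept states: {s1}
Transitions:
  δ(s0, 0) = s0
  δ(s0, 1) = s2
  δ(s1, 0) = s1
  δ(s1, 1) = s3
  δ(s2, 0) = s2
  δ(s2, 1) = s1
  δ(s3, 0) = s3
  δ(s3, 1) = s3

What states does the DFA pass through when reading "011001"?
read '0': s0 → s0
  read '1': s0 → s2
  read '1': s2 → s1
  read '0': s1 → s1
  read '0': s1 → s1
  read '1': s1 → s3
s0 -> s0 -> s2 -> s1 -> s1 -> s1 -> s3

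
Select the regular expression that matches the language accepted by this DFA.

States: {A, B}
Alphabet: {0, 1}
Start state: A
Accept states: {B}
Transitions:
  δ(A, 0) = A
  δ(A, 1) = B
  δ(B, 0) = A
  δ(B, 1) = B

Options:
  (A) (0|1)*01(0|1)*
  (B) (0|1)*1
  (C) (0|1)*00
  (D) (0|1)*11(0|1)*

Check each option against the DFA on short strings; one disagreement eliminates an option:
  (A) (0|1)*01(0|1)*: on '1' the DFA goes A → B and accepts (B ∈ Accept), but the regex does not match it → eliminate
  (B) (0|1)*1: agrees with the DFA on every string of length ≤ 6
  (C) (0|1)*00: on '1' the DFA goes A → B and accepts (B ∈ Accept), but the regex does not match it → eliminate
  (D) (0|1)*11(0|1)*: on '1' the DFA goes A → B and accepts (B ∈ Accept), but the regex does not match it → eliminate
Only (B) is consistent with the DFA.
(B) (0|1)*1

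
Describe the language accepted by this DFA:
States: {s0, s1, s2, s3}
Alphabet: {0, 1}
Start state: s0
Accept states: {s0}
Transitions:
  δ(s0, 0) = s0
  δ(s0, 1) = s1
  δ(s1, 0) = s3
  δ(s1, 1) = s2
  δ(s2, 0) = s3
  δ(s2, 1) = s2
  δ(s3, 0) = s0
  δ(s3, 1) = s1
Testing a few strings:
  '111' → reject
  '110' → reject
  '0000' → accept
  '010' → reject
State roles: s0=value ≡ 0 (mod 4); s1=value ≡ 1 (mod 4); s2=value ≡ 3 (mod 4); s3=value ≡ 2 (mod 4)
All binary strings representing a multiple of 4 (read in base 2; leading zeros allowed and ε counts as 0)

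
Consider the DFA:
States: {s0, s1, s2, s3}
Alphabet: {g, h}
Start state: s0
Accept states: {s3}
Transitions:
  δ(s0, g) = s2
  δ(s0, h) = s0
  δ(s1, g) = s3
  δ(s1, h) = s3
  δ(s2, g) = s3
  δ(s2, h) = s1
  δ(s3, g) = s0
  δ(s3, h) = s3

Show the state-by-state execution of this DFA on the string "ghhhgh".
read 'g': s0 → s2
  read 'h': s2 → s1
  read 'h': s1 → s3
  read 'h': s3 → s3
  read 'g': s3 → s0
  read 'h': s0 → s0
s0 -> s2 -> s1 -> s3 -> s3 -> s0 -> s0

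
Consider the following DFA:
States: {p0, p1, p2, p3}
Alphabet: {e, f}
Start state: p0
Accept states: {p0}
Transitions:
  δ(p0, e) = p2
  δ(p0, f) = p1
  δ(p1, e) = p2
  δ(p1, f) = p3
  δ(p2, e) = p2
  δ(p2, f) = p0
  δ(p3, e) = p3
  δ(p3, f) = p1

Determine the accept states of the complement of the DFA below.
Complement accept states = All states \ Original accept states
= {p0, p1, p2, p3} \ {p0}
{p1, p2, p3}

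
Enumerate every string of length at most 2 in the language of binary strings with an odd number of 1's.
1, 01, 10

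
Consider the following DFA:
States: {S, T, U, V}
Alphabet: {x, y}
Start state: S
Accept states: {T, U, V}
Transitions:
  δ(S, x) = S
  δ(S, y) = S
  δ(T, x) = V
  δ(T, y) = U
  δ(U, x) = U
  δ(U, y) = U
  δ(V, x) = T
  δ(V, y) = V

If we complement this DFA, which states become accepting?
Complement accept states = All states \ Original accept states
= {S, T, U, V} \ {T, U, V}
{S}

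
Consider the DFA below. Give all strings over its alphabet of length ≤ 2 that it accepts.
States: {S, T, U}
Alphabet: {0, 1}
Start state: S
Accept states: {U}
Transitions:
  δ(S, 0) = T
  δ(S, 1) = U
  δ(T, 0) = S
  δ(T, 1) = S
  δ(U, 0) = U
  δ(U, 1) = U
1, 10, 11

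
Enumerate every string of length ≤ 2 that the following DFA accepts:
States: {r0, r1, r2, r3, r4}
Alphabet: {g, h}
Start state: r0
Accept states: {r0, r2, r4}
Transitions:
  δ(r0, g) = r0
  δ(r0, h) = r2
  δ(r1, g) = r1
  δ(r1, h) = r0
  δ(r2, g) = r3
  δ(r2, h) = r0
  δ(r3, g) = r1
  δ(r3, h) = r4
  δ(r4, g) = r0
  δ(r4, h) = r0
ε, g, h, gg, gh, hh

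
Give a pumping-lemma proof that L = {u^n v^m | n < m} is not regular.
Assume L is regular with pumping length p. Idea: pumping up the u-block makes the u-count reach the v-count.
Choose s = u^p v^(p+1) ∈ L. By the pumping lemma, s = xyz with |xy| ≤ p, |y| > 0, so y = u^k with k ≥ 1. Then xy²z = u^(p+k) v^(p+1). Since p+k ≥ p+1, the number of u's is no longer strictly less than the number of v's, so xy²z ∉ L.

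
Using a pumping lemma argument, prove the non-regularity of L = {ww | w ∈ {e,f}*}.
Assume L is regular with pumping length p. Idea: pumping the leading e-block breaks the equality of the two halves.
Choose s = e^p f e^p f ∈ L (with w = e^p f). |s| = 2p+2 ≥ p. By the pumping lemma, s = xyz with |xy| ≤ p, |y| > 0, so y = e^k with k ≥ 1, in the first e-block. Then xy²z = e^(p+k) f e^p f, of length 2p+2+k. If k is odd this length is odd, so it cannot be of the form ww. If k is even, each half has length p+1+k/2 ≤ p+k, so the first half lies entirely inside the leading e-block and contains no f, while the second half ends in f; the halves differ. Either way xy²z ∉ L.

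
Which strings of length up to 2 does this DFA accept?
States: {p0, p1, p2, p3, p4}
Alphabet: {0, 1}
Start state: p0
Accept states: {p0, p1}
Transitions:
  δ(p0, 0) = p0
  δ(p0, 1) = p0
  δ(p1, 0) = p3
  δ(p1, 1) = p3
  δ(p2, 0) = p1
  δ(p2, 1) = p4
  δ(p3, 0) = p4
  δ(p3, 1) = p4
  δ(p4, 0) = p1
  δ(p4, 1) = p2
ε, 0, 1, 00, 01, 10, 11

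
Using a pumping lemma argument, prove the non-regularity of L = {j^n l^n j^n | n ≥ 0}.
Assume L is regular with pumping length p. Idea: pumping the first j-block unbalances it against the other two.
Choose s = j^p l^p j^p ∈ L (|s| = 3p ≥ p). By the pumping lemma, s = xyz with |xy| ≤ p, |y| > 0, so y = j^k with k ≥ 1, inside the first j-block. Then xy²z = j^(p+k) l^p j^p. The first block has length p+k ≠ p, so the three block lengths are no longer equal and xy²z ∉ L.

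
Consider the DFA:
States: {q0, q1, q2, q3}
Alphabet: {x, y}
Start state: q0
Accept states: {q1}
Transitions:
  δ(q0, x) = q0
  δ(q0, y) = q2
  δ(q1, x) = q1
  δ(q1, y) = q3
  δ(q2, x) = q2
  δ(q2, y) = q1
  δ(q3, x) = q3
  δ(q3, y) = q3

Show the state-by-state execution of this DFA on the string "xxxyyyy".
read 'x': q0 → q0
  read 'x': q0 → q0
  read 'x': q0 → q0
  read 'y': q0 → q2
  read 'y': q2 → q1
  read 'y': q1 → q3
  read 'y': q3 → q3
q0 -> q0 -> q0 -> q0 -> q2 -> q1 -> q3 -> q3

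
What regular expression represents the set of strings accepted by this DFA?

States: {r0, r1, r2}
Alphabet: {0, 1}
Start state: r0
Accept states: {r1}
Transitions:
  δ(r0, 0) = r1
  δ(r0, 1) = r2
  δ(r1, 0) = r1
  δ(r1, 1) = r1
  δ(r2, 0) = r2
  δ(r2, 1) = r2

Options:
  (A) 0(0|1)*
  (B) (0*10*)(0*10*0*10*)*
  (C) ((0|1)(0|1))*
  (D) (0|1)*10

Check each option against the DFA on short strings; one disagreement eliminates an option:
  (A) 0(0|1)*: agrees with the DFA on every string of length ≤ 6
  (B) (0*10*)(0*10*0*10*)*: on '0' the DFA goes r0 → r1 and accepts (r1 ∈ Accept), but the regex does not match it → eliminate
  (C) ((0|1)(0|1))*: on ε the DFA stays in r0 and rejects (r0 ∉ Accept), but the regex matches it → eliminate
  (D) (0|1)*10: on '0' the DFA goes r0 → r1 and accepts (r1 ∈ Accept), but the regex does not match it → eliminate
Only (A) is consistent with the DFA.
(A) 0(0|1)*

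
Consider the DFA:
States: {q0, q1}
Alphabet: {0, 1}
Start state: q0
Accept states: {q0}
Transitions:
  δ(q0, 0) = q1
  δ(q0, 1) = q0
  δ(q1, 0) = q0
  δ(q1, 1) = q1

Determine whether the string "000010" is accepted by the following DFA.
Processing string "000010":
  q0 --0--> q1
  q1 --0--> q0
  q0 --0--> q1
  q1 --0--> q0
  q0 --1--> q0
  q0 --0--> q1
Final state: q1
Accept states: {q0}
No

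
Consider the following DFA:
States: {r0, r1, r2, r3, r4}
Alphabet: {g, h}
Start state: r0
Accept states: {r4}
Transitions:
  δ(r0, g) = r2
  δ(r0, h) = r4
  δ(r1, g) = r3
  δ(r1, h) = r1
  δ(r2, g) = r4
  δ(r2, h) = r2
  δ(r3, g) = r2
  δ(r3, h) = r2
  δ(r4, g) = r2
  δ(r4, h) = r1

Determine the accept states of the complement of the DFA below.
Complement accept states = All states \ Original accept states
= {r0, r1, r2, r3, r4} \ {r4}
{r0, r1, r2, r3}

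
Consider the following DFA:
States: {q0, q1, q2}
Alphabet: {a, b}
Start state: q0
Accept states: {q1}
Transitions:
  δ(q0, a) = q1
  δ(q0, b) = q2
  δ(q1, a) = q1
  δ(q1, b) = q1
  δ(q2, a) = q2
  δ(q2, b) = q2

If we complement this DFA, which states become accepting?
Complement accept states = All states \ Original accept states
= {q0, q1, q2} \ {q1}
{q0, q2}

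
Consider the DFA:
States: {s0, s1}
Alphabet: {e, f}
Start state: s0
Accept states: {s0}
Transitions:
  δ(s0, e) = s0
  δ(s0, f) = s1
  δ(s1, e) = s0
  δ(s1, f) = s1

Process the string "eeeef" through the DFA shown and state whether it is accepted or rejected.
Processing string "eeeef":
  s0 --e--> s0
  s0 --e--> s0
  s0 --e--> s0
  s0 --e--> s0
  s0 --f--> s1
Final state: s1
Accept states: {s0}
No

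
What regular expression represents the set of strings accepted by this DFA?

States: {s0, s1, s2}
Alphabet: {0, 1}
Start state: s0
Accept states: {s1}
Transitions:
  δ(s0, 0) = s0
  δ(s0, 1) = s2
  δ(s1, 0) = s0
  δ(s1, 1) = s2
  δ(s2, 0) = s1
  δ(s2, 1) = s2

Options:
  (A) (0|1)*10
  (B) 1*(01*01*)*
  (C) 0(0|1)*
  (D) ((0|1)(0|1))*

Check each option against the DFA on short strings; one disagreement eliminates an option:
  (A) (0|1)*10: agrees with the DFA on every string of length ≤ 6
  (B) 1*(01*01*)*: on ε the DFA stays in s0 and rejects (s0 ∉ Accept), but the regex matches it → eliminate
  (C) 0(0|1)*: on '0' the DFA goes s0 → s0 and rejects (s0 ∉ Accept), but the regex matches it → eliminate
  (D) ((0|1)(0|1))*: on ε the DFA stays in s0 and rejects (s0 ∉ Accept), but the regex matches it → eliminate
Only (A) is consistent with the DFA.
(A) (0|1)*10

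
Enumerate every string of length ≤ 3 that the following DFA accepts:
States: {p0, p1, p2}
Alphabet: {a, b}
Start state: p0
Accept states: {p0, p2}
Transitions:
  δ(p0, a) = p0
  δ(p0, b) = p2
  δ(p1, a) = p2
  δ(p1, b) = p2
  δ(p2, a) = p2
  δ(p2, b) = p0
ε, a, b, aa, ab, ba, bb, aaa, aab, aba, abb, baa, bab, bba, bbb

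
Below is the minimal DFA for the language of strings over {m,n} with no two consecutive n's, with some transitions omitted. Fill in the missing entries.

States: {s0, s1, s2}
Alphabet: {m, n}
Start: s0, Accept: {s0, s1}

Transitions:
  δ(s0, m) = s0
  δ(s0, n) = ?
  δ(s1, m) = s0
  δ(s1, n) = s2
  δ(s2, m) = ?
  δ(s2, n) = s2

From the language and accept set, identify what each state tracks — s0: last symbol not n (ok); s1: last symbol n (ok); s2: saw nn (dead).
Each missing δ(q, a) is the state matching the new tracked value after reading a.
δ(s0, n) = s1; δ(s2, m) = s2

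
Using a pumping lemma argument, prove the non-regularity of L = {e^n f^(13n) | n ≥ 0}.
Assume L is regular with pumping length p. Idea: pumping the e-block breaks the 1:13 ratio.
Choose s = e^p f^(13p) (length 14p ≥ p). By the pumping lemma, s = xyz with |xy| ≤ p, |y| > 0, so y = e^k with k ≥ 1. Then xy²z = e^(p+k) f^(13p). For this to be in L we would need 13p = 13(p+k), i.e. 13k = 0, contradicting k ≥ 1. So xy²z ∉ L.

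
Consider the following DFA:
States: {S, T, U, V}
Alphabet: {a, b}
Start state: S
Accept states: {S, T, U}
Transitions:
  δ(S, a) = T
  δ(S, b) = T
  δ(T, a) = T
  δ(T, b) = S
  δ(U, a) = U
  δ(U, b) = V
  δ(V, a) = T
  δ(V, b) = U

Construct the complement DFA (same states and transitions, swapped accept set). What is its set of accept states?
Complement accept states = All states \ Original accept states
= {S, T, U, V} \ {S, T, U}
{V}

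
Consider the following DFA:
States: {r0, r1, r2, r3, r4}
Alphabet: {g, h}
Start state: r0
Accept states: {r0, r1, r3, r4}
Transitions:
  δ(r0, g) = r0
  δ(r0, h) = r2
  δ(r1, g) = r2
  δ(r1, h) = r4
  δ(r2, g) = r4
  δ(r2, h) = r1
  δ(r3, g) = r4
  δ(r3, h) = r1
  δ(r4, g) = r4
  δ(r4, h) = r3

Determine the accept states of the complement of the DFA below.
Complement accept states = All states \ Original accept states
= {r0, r1, r2, r3, r4} \ {r0, r1, r3, r4}
{r2}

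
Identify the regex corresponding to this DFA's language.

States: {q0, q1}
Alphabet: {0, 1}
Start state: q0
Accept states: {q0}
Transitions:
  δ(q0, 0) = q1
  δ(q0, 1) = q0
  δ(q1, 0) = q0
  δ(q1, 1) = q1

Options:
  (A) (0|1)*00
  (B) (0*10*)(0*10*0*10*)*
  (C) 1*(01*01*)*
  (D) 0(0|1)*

Check each option against the DFA on short strings; one disagreement eliminates an option:
  (A) (0|1)*00: on ε the DFA stays in q0 and accepts (q0 ∈ Accept), but the regex does not match it → eliminate
  (B) (0*10*)(0*10*0*10*)*: on ε the DFA stays in q0 and accepts (q0 ∈ Accept), but the regex does not match it → eliminate
  (C) 1*(01*01*)*: agrees with the DFA on every string of length ≤ 6
  (D) 0(0|1)*: on ε the DFA stays in q0 and accepts (q0 ∈ Accept), but the regex does not match it → eliminate
Only (C) is consistent with the DFA.
(C) 1*(01*01*)*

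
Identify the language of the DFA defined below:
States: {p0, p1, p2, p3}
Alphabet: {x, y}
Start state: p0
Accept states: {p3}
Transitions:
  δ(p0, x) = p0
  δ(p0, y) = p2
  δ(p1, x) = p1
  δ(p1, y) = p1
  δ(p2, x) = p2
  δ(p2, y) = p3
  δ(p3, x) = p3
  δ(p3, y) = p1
Testing a few strings:
  'xxyy' → accept
  'yyy' → reject
  'y' → reject
  'yy' → accept
State roles: p0=zero y's; p1=≥ three y's (dead); p2=one y; p3=two y's
All strings over {x,y} containing exactly two y's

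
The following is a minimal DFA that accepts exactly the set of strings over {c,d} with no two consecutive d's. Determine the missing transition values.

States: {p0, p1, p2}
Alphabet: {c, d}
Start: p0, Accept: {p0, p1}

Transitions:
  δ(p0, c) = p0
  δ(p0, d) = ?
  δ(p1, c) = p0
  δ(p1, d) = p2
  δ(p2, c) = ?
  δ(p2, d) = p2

From the language and accept set, identify what each state tracks — p0: last symbol not d (ok); p1: last symbol d (ok); p2: saw dd (dead).
Each missing δ(q, a) is the state matching the new tracked value after reading a.
δ(p0, d) = p1; δ(p2, c) = p2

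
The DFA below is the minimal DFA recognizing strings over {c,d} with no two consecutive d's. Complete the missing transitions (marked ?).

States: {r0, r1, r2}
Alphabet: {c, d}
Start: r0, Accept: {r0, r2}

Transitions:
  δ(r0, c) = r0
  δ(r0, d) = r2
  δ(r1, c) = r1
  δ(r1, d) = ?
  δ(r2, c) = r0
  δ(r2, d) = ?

From the language and accept set, identify what each state tracks — r0: last symbol not d (ok); r1: saw dd (dead); r2: last symbol d (ok).
Each missing δ(q, a) is the state matching the new tracked value after reading a.
δ(r1, d) = r1; δ(r2, d) = r1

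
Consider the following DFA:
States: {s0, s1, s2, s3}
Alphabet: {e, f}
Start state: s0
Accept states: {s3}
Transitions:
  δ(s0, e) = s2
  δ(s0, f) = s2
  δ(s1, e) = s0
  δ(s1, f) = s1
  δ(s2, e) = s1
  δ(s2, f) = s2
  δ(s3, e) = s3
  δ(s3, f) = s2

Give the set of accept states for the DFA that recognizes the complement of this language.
Complement accept states = All states \ Original accept states
= {s0, s1, s2, s3} \ {s3}
{s0, s1, s2}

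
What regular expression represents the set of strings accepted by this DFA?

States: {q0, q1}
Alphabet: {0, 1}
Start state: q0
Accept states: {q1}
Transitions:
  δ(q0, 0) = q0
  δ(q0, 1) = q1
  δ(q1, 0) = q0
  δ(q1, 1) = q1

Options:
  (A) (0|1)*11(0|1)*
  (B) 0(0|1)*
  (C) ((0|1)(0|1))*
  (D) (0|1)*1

Check each option against the DFA on short strings; one disagreement eliminates an option:
  (A) (0|1)*11(0|1)*: on '1' the DFA goes q0 → q1 and accepts (q1 ∈ Accept), but the regex does not match it → eliminate
  (B) 0(0|1)*: on '0' the DFA goes q0 → q0 and rejects (q0 ∉ Accept), but the regex matches it → eliminate
  (C) ((0|1)(0|1))*: on ε the DFA stays in q0 and rejects (q0 ∉ Accept), but the regex matches it → eliminate
  (D) (0|1)*1: agrees with the DFA on every string of length ≤ 6
Only (D) is consistent with the DFA.
(D) (0|1)*1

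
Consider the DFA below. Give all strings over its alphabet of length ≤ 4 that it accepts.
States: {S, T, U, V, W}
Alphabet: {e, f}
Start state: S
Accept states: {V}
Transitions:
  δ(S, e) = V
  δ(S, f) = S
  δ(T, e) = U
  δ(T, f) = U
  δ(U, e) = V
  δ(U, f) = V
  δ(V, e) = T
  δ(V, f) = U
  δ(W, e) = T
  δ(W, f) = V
e, fe, efe, eff, ffe, eeee, eeef, eefe, eeff, fefe, feff, fffe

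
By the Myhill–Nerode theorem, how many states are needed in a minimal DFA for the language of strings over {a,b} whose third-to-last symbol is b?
By Myhill–Nerode, count the distinguishable equivalence classes: 2^3 = 8 classes — the DFA must remember the last 3 symbols read; every pair of distinct length-3 suffixes is distinguishable by some continuation.
8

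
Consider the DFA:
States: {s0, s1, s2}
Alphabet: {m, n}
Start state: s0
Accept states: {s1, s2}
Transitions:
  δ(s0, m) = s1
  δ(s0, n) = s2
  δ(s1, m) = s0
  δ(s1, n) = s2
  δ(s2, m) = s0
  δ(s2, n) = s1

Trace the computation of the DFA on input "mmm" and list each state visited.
read 'm': s0 → s1
  read 'm': s1 → s0
  read 'm': s0 → s1
s0 -> s1 -> s0 -> s1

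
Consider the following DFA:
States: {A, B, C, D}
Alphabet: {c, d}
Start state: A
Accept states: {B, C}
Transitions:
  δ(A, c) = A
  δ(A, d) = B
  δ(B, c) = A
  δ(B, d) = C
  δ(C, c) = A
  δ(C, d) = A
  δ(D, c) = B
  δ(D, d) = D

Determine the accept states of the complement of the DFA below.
Complement accept states = All states \ Original accept states
= {A, B, C, D} \ {B, C}
{A, D}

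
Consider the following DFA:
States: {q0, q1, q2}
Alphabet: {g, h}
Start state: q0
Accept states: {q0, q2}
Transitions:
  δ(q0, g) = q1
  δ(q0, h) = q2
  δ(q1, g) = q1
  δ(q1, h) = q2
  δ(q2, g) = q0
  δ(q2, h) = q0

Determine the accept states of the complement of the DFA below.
Complement accept states = All states \ Original accept states
= {q0, q1, q2} \ {q0, q2}
{q1}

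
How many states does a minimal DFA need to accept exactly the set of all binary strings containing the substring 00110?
By Myhill–Nerode, count the distinguishable equivalence classes: 6 classes — one per longest suffix of the input that is a prefix of '00110' (lengths 0 through 4), plus an absorbing 'already seen 00110' class.
6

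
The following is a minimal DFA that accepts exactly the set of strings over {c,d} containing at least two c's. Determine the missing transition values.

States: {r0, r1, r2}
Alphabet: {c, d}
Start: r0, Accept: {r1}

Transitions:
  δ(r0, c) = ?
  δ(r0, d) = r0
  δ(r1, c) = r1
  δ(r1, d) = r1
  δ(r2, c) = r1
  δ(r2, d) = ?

From the language and accept set, identify what each state tracks — r0: zero c's seen; r1: ≥ two c's seen; r2: one c seen.
Each missing δ(q, a) is the state matching the new tracked value after reading a.
δ(r0, c) = r2; δ(r2, d) = r2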